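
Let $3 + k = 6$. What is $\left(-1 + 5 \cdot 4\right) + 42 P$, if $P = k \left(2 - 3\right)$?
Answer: $-107$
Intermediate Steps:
$k = 3$ ($k = -3 + 6 = 3$)
$P = -3$ ($P = 3 \left(2 - 3\right) = 3 \left(-1\right) = -3$)
$\left(-1 + 5 \cdot 4\right) + 42 P = \left(-1 + 5 \cdot 4\right) + 42 \left(-3\right) = \left(-1 + 20\right) - 126 = 19 - 126 = -107$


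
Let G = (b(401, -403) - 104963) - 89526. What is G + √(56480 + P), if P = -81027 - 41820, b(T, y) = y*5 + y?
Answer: -196907 + I*√66367 ≈ -1.9691e+5 + 257.62*I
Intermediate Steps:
b(T, y) = 6*y (b(T, y) = 5*y + y = 6*y)
P = -122847
G = -196907 (G = (6*(-403) - 104963) - 89526 = (-2418 - 104963) - 89526 = -107381 - 89526 = -196907)
G + √(56480 + P) = -196907 + √(56480 - 122847) = -196907 + √(-66367) = -196907 + I*√66367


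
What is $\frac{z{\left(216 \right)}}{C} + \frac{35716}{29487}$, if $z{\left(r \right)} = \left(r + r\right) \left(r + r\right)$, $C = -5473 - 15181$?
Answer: $- \frac{2382651812}{304512249} \approx -7.8245$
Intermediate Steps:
$C = -20654$ ($C = -5473 - 15181 = -20654$)
$z{\left(r \right)} = 4 r^{2}$ ($z{\left(r \right)} = 2 r 2 r = 4 r^{2}$)
$\frac{z{\left(216 \right)}}{C} + \frac{35716}{29487} = \frac{4 \cdot 216^{2}}{-20654} + \frac{35716}{29487} = 4 \cdot 46656 \left(- \frac{1}{20654}\right) + 35716 \cdot \frac{1}{29487} = 186624 \left(- \frac{1}{20654}\right) + \frac{35716}{29487} = - \frac{93312}{10327} + \frac{35716}{29487} = - \frac{2382651812}{304512249}$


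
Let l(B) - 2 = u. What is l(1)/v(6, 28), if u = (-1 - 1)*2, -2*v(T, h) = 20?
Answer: ⅕ ≈ 0.20000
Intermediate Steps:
v(T, h) = -10 (v(T, h) = -½*20 = -10)
u = -4 (u = -2*2 = -4)
l(B) = -2 (l(B) = 2 - 4 = -2)
l(1)/v(6, 28) = -2/(-10) = -2*(-⅒) = ⅕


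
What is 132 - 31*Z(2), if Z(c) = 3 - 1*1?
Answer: 70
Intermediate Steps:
Z(c) = 2 (Z(c) = 3 - 1 = 2)
132 - 31*Z(2) = 132 - 31*2 = 132 - 62 = 70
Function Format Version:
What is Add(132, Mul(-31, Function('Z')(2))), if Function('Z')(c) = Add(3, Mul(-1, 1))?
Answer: 70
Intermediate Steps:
Function('Z')(c) = 2 (Function('Z')(c) = Add(3, -1) = 2)
Add(132, Mul(-31, Function('Z')(2))) = Add(132, Mul(-31, 2)) = Add(132, -62) = 70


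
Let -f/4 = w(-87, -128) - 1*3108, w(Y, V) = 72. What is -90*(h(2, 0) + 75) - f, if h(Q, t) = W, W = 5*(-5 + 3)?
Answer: -17994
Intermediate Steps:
W = -10 (W = 5*(-2) = -10)
h(Q, t) = -10
f = 12144 (f = -4*(72 - 1*3108) = -4*(72 - 3108) = -4*(-3036) = 12144)
-90*(h(2, 0) + 75) - f = -90*(-10 + 75) - 1*12144 = -90*65 - 12144 = -5850 - 12144 = -17994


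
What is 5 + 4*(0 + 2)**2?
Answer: 21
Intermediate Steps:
5 + 4*(0 + 2)**2 = 5 + 4*2**2 = 5 + 4*4 = 5 + 16 = 21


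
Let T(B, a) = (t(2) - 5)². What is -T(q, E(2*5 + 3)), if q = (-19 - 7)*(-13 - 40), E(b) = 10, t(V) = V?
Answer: -9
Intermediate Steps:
q = 1378 (q = -26*(-53) = 1378)
T(B, a) = 9 (T(B, a) = (2 - 5)² = (-3)² = 9)
-T(q, E(2*5 + 3)) = -1*9 = -9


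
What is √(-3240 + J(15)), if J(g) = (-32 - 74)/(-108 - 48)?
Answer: I*√19708026/78 ≈ 56.915*I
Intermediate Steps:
J(g) = 53/78 (J(g) = -106/(-156) = -106*(-1/156) = 53/78)
√(-3240 + J(15)) = √(-3240 + 53/78) = √(-252667/78) = I*√19708026/78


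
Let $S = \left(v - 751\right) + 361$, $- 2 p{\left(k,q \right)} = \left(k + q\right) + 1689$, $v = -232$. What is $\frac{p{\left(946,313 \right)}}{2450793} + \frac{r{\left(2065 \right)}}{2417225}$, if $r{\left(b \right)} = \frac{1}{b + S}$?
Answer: $- \frac{25579062757}{42529862845275} \approx -0.00060144$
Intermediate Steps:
$p{\left(k,q \right)} = - \frac{1689}{2} - \frac{k}{2} - \frac{q}{2}$ ($p{\left(k,q \right)} = - \frac{\left(k + q\right) + 1689}{2} = - \frac{1689 + k + q}{2} = - \frac{1689}{2} - \frac{k}{2} - \frac{q}{2}$)
$S = -622$ ($S = \left(-232 - 751\right) + 361 = -983 + 361 = -622$)
$r{\left(b \right)} = \frac{1}{-622 + b}$ ($r{\left(b \right)} = \frac{1}{b - 622} = \frac{1}{-622 + b}$)
$\frac{p{\left(946,313 \right)}}{2450793} + \frac{r{\left(2065 \right)}}{2417225} = \frac{- \frac{1689}{2} - 473 - \frac{313}{2}}{2450793} + \frac{1}{\left(-622 + 2065\right) 2417225} = \left(- \frac{1689}{2} - 473 - \frac{313}{2}\right) \frac{1}{2450793} + \frac{1}{1443} \cdot \frac{1}{2417225} = \left(-1474\right) \frac{1}{2450793} + \frac{1}{1443} \cdot \frac{1}{2417225} = - \frac{22}{36579} + \frac{1}{3488055675} = - \frac{25579062757}{42529862845275}$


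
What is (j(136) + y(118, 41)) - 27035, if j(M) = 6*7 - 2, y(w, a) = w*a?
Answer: -22157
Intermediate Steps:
y(w, a) = a*w
j(M) = 40 (j(M) = 42 - 2 = 40)
(j(136) + y(118, 41)) - 27035 = (40 + 41*118) - 27035 = (40 + 4838) - 27035 = 4878 - 27035 = -22157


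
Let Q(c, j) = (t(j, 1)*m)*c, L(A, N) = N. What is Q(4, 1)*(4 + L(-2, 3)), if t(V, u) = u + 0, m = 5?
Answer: 140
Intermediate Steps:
t(V, u) = u
Q(c, j) = 5*c (Q(c, j) = (1*5)*c = 5*c)
Q(4, 1)*(4 + L(-2, 3)) = (5*4)*(4 + 3) = 20*7 = 140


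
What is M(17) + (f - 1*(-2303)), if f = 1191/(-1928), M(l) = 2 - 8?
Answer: 4427425/1928 ≈ 2296.4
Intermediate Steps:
M(l) = -6
f = -1191/1928 (f = 1191*(-1/1928) = -1191/1928 ≈ -0.61774)
M(17) + (f - 1*(-2303)) = -6 + (-1191/1928 - 1*(-2303)) = -6 + (-1191/1928 + 2303) = -6 + 4438993/1928 = 4427425/1928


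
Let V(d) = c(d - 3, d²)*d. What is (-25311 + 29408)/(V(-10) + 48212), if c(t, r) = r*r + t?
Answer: -4097/51658 ≈ -0.079310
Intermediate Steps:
c(t, r) = t + r² (c(t, r) = r² + t = t + r²)
V(d) = d*(-3 + d + d⁴) (V(d) = ((d - 3) + (d²)²)*d = ((-3 + d) + d⁴)*d = (-3 + d + d⁴)*d = d*(-3 + d + d⁴))
(-25311 + 29408)/(V(-10) + 48212) = (-25311 + 29408)/(-10*(-3 - 10 + (-10)⁴) + 48212) = 4097/(-10*(-3 - 10 + 10000) + 48212) = 4097/(-10*9987 + 48212) = 4097/(-99870 + 48212) = 4097/(-51658) = 4097*(-1/51658) = -4097/51658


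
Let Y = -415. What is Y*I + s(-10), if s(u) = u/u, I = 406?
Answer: -168489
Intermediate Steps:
s(u) = 1
Y*I + s(-10) = -415*406 + 1 = -168490 + 1 = -168489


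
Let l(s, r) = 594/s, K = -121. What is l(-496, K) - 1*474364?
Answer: -117642569/248 ≈ -4.7437e+5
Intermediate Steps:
l(-496, K) - 1*474364 = 594/(-496) - 1*474364 = 594*(-1/496) - 474364 = -297/248 - 474364 = -117642569/248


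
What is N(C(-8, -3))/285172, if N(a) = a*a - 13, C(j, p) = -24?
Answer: 563/285172 ≈ 0.0019742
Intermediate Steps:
N(a) = -13 + a² (N(a) = a² - 13 = -13 + a²)
N(C(-8, -3))/285172 = (-13 + (-24)²)/285172 = (-13 + 576)*(1/285172) = 563*(1/285172) = 563/285172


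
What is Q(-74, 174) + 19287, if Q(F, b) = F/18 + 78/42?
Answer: 1214939/63 ≈ 19285.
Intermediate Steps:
Q(F, b) = 13/7 + F/18 (Q(F, b) = F*(1/18) + 78*(1/42) = F/18 + 13/7 = 13/7 + F/18)
Q(-74, 174) + 19287 = (13/7 + (1/18)*(-74)) + 19287 = (13/7 - 37/9) + 19287 = -142/63 + 19287 = 1214939/63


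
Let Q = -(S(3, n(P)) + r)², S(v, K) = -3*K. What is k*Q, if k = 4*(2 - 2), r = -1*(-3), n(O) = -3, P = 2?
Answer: 0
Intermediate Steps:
r = 3
k = 0 (k = 4*0 = 0)
Q = -144 (Q = -(-3*(-3) + 3)² = -(9 + 3)² = -1*12² = -1*144 = -144)
k*Q = 0*(-144) = 0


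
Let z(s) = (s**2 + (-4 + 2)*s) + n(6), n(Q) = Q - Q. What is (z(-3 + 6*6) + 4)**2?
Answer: 1054729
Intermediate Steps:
n(Q) = 0
z(s) = s**2 - 2*s (z(s) = (s**2 + (-4 + 2)*s) + 0 = (s**2 - 2*s) + 0 = s**2 - 2*s)
(z(-3 + 6*6) + 4)**2 = ((-3 + 6*6)*(-2 + (-3 + 6*6)) + 4)**2 = ((-3 + 36)*(-2 + (-3 + 36)) + 4)**2 = (33*(-2 + 33) + 4)**2 = (33*31 + 4)**2 = (1023 + 4)**2 = 1027**2 = 1054729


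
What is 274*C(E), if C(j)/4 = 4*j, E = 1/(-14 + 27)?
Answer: 4384/13 ≈ 337.23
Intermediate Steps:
E = 1/13 ≈ 0.076923
C(j) = 16*j (C(j) = 4*(4*j) = 16*j)
274*C(E) = 274*(16*(1/13)) = 274*(16/13) = 4384/13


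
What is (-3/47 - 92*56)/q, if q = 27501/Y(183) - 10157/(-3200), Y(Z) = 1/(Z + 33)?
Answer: -774870400/893408963779 ≈ -0.00086732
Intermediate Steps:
Y(Z) = 1/(33 + Z)
q = 19008701357/3200 (q = 27501/(1/(33 + 183)) - 10157/(-3200) = 27501/(1/216) - 10157*(-1/3200) = 27501/(1/216) + 10157/3200 = 27501*216 + 10157/3200 = 5940216 + 10157/3200 = 19008701357/3200 ≈ 5.9402e+6)
(-3/47 - 92*56)/q = (-3/47 - 92*56)/(19008701357/3200) = (-3*1/47 - 5152)*(3200/19008701357) = (-3/47 - 5152)*(3200/19008701357) = -242147/47*3200/19008701357 = -774870400/893408963779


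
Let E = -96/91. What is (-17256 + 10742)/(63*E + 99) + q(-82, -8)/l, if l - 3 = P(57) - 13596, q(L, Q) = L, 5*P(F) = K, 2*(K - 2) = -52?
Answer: -1919090356/9586449 ≈ -200.19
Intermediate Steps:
K = -24 (K = 2 + (½)*(-52) = 2 - 26 = -24)
E = -96/91 (E = -96*1/91 = -96/91 ≈ -1.0549)
P(F) = -24/5 (P(F) = (⅕)*(-24) = -24/5)
l = -67989/5 (l = 3 + (-24/5 - 13596) = 3 - 68004/5 = -67989/5 ≈ -13598.)
(-17256 + 10742)/(63*E + 99) + q(-82, -8)/l = (-17256 + 10742)/(63*(-96/91) + 99) - 82/(-67989/5) = -6514/(-864/13 + 99) - 82*(-5/67989) = -6514/423/13 + 410/67989 = -6514*13/423 + 410/67989 = -84682/423 + 410/67989 = -1919090356/9586449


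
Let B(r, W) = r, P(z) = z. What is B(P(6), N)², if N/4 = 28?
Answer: 36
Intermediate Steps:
N = 112 (N = 4*28 = 112)
B(P(6), N)² = 6² = 36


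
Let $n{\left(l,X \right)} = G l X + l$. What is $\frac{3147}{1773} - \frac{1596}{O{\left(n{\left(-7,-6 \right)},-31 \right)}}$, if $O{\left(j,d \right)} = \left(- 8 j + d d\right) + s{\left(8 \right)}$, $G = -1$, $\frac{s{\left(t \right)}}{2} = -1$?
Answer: $\frac{67709}{114063} \approx 0.59361$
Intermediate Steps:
$s{\left(t \right)} = -2$ ($s{\left(t \right)} = 2 \left(-1\right) = -2$)
$n{\left(l,X \right)} = l - X l$ ($n{\left(l,X \right)} = - l X + l = - X l + l = l - X l$)
$O{\left(j,d \right)} = -2 + d^{2} - 8 j$ ($O{\left(j,d \right)} = \left(- 8 j + d d\right) - 2 = \left(- 8 j + d^{2}\right) - 2 = \left(d^{2} - 8 j\right) - 2 = -2 + d^{2} - 8 j$)
$\frac{3147}{1773} - \frac{1596}{O{\left(n{\left(-7,-6 \right)},-31 \right)}} = \frac{3147}{1773} - \frac{1596}{-2 + \left(-31\right)^{2} - 8 \left(- 7 \left(1 - -6\right)\right)} = 3147 \cdot \frac{1}{1773} - \frac{1596}{-2 + 961 - 8 \left(- 7 \left(1 + 6\right)\right)} = \frac{1049}{591} - \frac{1596}{-2 + 961 - 8 \left(\left(-7\right) 7\right)} = \frac{1049}{591} - \frac{1596}{-2 + 961 - -392} = \frac{1049}{591} - \frac{1596}{-2 + 961 + 392} = \frac{1049}{591} - \frac{1596}{1351} = \frac{1049}{591} - \frac{228}{193} = \frac{67709}{114063}$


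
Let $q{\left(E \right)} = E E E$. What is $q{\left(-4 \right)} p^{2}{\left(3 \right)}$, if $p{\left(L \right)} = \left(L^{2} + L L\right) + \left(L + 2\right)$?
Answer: $-33856$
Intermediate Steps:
$p{\left(L \right)} = 2 + L + 2 L^{2}$ ($p{\left(L \right)} = \left(L^{2} + L^{2}\right) + \left(2 + L\right) = 2 L^{2} + \left(2 + L\right) = 2 + L + 2 L^{2}$)
$q{\left(E \right)} = E^{3}$ ($q{\left(E \right)} = E^{2} E = E^{3}$)
$q{\left(-4 \right)} p^{2}{\left(3 \right)} = \left(-4\right)^{3} \left(2 + 3 + 2 \cdot 3^{2}\right)^{2} = - 64 \left(2 + 3 + 2 \cdot 9\right)^{2} = - 64 \left(2 + 3 + 18\right)^{2} = - 64 \cdot 23^{2} = \left(-64\right) 529 = -33856$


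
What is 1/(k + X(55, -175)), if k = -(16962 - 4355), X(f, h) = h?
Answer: -1/12782 ≈ -7.8235e-5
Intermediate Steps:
k = -12607 (k = -1*12607 = -12607)
1/(k + X(55, -175)) = 1/(-12607 - 175) = 1/(-12782) = -1/12782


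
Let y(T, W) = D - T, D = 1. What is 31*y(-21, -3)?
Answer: 682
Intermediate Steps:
y(T, W) = 1 - T
31*y(-21, -3) = 31*(1 - 1*(-21)) = 31*(1 + 21) = 31*22 = 682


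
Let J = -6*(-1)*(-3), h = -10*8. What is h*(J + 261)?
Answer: -19440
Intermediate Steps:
h = -80
J = -18 (J = 6*(-3) = -18)
h*(J + 261) = -80*(-18 + 261) = -80*243 = -19440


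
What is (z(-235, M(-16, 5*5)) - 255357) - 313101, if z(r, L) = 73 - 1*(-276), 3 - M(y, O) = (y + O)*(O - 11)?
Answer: -568109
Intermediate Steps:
M(y, O) = 3 - (-11 + O)*(O + y) (M(y, O) = 3 - (y + O)*(O - 11) = 3 - (O + y)*(-11 + O) = 3 - (-11 + O)*(O + y))
z(r, L) = 349 (z(r, L) = 73 + 276 = 349)
(z(-235, M(-16, 5*5)) - 255357) - 313101 = (349 - 255357) - 313101 = -255008 - 313101 = -568109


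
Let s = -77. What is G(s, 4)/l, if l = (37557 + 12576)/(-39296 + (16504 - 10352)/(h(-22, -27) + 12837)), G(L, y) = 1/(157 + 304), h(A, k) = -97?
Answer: -125156222/73609531905 ≈ -0.0017003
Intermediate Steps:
G(L, y) = 1/461
l = -159673605/125156222 (l = (37557 + 12576)/(-39296 + (16504 - 10352)/(-97 + 12837)) = 50133/(-39296 + 6152/12740) = 50133/(-39296 + 6152*(1/12740)) = 50133/(-39296 + 1538/3185) = 50133/(-125156222/3185) = 50133*(-3185/125156222) = -159673605/125156222 ≈ -1.2758)
G(s, 4)/l = 1/(461*(-159673605/125156222)) = (1/461)*(-125156222/159673605) = -125156222/73609531905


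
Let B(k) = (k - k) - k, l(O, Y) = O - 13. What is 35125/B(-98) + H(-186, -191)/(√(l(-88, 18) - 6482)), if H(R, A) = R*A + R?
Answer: 35125/98 - 35340*I*√6583/6583 ≈ 358.42 - 435.57*I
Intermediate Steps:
l(O, Y) = -13 + O
H(R, A) = R + A*R (H(R, A) = A*R + R = R + A*R)
B(k) = -k (B(k) = 0 - k = -k)
35125/B(-98) + H(-186, -191)/(√(l(-88, 18) - 6482)) = 35125/((-1*(-98))) + (-186*(1 - 191))/(√((-13 - 88) - 6482)) = 35125/98 + (-186*(-190))/(√(-101 - 6482)) = 35125*(1/98) + 35340/(√(-6583)) = 35125/98 + 35340/((I*√6583)) = 35125/98 + 35340*(-I*√6583/6583) = 35125/98 - 35340*I*√6583/6583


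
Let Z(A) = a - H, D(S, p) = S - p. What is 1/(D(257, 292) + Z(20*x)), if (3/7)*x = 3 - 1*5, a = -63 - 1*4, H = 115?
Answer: -1/217 ≈ -0.0046083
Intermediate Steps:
a = -67 (a = -63 - 4 = -67)
x = -14/3 (x = 7*(3 - 1*5)/3 = 7*(3 - 5)/3 = (7/3)*(-2) = -14/3 ≈ -4.6667)
Z(A) = -182 (Z(A) = -67 - 1*115 = -67 - 115 = -182)
1/(D(257, 292) + Z(20*x)) = 1/((257 - 1*292) - 182) = 1/((257 - 292) - 182) = 1/(-35 - 182) = 1/(-217) = -1/217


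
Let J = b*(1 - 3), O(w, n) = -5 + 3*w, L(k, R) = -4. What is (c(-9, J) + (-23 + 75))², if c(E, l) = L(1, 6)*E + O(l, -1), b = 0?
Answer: 6889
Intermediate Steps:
J = 0 (J = 0*(1 - 3) = 0*(-2) = 0)
c(E, l) = -5 - 4*E + 3*l (c(E, l) = -4*E + (-5 + 3*l) = -5 - 4*E + 3*l)
(c(-9, J) + (-23 + 75))² = ((-5 - 4*(-9) + 3*0) + (-23 + 75))² = ((-5 + 36 + 0) + 52)² = (31 + 52)² = 83² = 6889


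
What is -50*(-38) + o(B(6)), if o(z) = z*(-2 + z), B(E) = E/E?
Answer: 1899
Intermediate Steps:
B(E) = 1
-50*(-38) + o(B(6)) = -50*(-38) + 1*(-2 + 1) = 1900 + 1*(-1) = 1900 - 1 = 1899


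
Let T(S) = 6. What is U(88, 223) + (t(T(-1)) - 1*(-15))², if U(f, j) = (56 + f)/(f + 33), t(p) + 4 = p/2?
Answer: 23860/121 ≈ 197.19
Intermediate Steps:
t(p) = -4 + p/2
U(f, j) = (56 + f)/(33 + f)
U(88, 223) + (t(T(-1)) - 1*(-15))² = (56 + 88)/(33 + 88) + ((-4 + (½)*6) - 1*(-15))² = 144/121 + ((-4 + 3) + 15)² = (1/121)*144 + (-1 + 15)² = 144/121 + 14² = 144/121 + 196 = 23860/121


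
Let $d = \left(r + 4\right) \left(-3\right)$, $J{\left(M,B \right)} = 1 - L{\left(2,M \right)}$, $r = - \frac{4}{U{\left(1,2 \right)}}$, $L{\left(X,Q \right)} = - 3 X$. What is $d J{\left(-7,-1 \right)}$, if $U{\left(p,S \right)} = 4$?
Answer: $-63$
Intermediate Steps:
$r = -1$ ($r = - \frac{4}{4} = \left(-4\right) \frac{1}{4} = -1$)
$J{\left(M,B \right)} = 7$ ($J{\left(M,B \right)} = 1 - \left(-3\right) 2 = 1 - -6 = 1 + 6 = 7$)
$d = -9$ ($d = \left(-1 + 4\right) \left(-3\right) = 3 \left(-3\right) = -9$)
$d J{\left(-7,-1 \right)} = \left(-9\right) 7 = -63$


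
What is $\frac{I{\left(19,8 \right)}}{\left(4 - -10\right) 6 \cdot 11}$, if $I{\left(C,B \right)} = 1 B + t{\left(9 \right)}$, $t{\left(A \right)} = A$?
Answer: $\frac{17}{924} \approx 0.018398$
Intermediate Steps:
$I{\left(C,B \right)} = 9 + B$ ($I{\left(C,B \right)} = 1 B + 9 = B + 9 = 9 + B$)
$\frac{I{\left(19,8 \right)}}{\left(4 - -10\right) 6 \cdot 11} = \frac{9 + 8}{\left(4 - -10\right) 6 \cdot 11} = \frac{17}{\left(4 + 10\right) 6 \cdot 11} = \frac{17}{14 \cdot 6 \cdot 11} = \frac{17}{84 \cdot 11} = \frac{17}{924}$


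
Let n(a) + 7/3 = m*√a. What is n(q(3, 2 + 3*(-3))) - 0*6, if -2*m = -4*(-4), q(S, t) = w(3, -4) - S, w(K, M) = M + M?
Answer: -7/3 - 8*I*√11 ≈ -2.3333 - 26.533*I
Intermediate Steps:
w(K, M) = 2*M
q(S, t) = -8 - S (q(S, t) = 2*(-4) - S = -8 - S)
m = -8 (m = -(-2)*(-4) = -½*16 = -8)
n(a) = -7/3 - 8*√a
n(q(3, 2 + 3*(-3))) - 0*6 = (-7/3 - 8*√(-8 - 1*3)) - 0*6 = (-7/3 - 8*√(-8 - 3)) - 1*0 = (-7/3 - 8*I*√11) + 0 = -7/3 - 8*I*√11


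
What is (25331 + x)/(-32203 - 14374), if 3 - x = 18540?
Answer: -6794/46577 ≈ -0.14587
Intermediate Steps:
x = -18537 (x = 3 - 1*18540 = 3 - 18540 = -18537)
(25331 + x)/(-32203 - 14374) = (25331 - 18537)/(-32203 - 14374) = 6794/(-46577) = 6794*(-1/46577) = -6794/46577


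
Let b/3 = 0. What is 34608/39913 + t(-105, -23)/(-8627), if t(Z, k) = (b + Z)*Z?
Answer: -141477609/344329451 ≈ -0.41088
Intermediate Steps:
b = 0 (b = 3*0 = 0)
t(Z, k) = Z**2 (t(Z, k) = (0 + Z)*Z = Z*Z = Z**2)
34608/39913 + t(-105, -23)/(-8627) = 34608/39913 + (-105)**2/(-8627) = 34608*(1/39913) + 11025*(-1/8627) = 34608/39913 - 11025/8627 = -141477609/344329451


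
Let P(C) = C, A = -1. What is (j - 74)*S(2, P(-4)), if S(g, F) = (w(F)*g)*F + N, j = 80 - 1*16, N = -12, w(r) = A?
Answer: 40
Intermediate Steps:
w(r) = -1
j = 64 (j = 80 - 16 = 64)
S(g, F) = -12 - F*g (S(g, F) = (-g)*F - 12 = -F*g - 12 = -12 - F*g)
(j - 74)*S(2, P(-4)) = (64 - 74)*(-12 - 1*(-4)*2) = -10*(-12 + 8) = -10*(-4) = 40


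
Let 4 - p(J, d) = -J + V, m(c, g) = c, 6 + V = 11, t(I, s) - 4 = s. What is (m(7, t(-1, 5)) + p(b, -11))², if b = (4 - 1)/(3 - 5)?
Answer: 81/4 ≈ 20.250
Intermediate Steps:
t(I, s) = 4 + s
V = 5 (V = -6 + 11 = 5)
b = -3/2 (b = 3/(-2) = 3*(-½) = -3/2 ≈ -1.5000)
p(J, d) = -1 + J (p(J, d) = 4 - (-J + 5) = 4 - (5 - J) = 4 + (-5 + J) = -1 + J)
(m(7, t(-1, 5)) + p(b, -11))² = (7 + (-1 - 3/2))² = (7 - 5/2)² = (9/2)² = 81/4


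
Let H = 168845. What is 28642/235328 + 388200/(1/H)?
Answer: 7712360890670321/117664 ≈ 6.5546e+10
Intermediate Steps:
28642/235328 + 388200/(1/H) = 28642/235328 + 388200/(1/168845) = 28642*(1/235328) + 388200/(1/168845) = 14321/117664 + 388200*168845 = 14321/117664 + 65545629000 = 7712360890670321/117664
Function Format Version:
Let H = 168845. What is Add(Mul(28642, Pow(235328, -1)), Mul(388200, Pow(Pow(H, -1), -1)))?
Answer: Rational(7712360890670321, 117664) ≈ 6.5546e+10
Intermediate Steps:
Add(Mul(28642, Pow(235328, -1)), Mul(388200, Pow(Pow(H, -1), -1))) = Add(Mul(28642, Pow(235328, -1)), Mul(388200, Pow(Pow(168845, -1), -1))) = Add(Mul(28642, Rational(1, 235328)), Mul(388200, Pow(Rational(1, 168845), -1))) = Add(Rational(14321, 117664), Mul(388200, 168845)) = Add(Rational(14321, 117664), 65545629000) = Rational(7712360890670321, 117664)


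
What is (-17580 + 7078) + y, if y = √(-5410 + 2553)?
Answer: -10502 + I*√2857 ≈ -10502.0 + 53.451*I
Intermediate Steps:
y = I*√2857 (y = √(-2857) = I*√2857 ≈ 53.451*I)
(-17580 + 7078) + y = (-17580 + 7078) + I*√2857 = -10502 + I*√2857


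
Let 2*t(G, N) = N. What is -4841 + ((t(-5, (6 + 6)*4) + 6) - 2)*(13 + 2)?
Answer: -4421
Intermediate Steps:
t(G, N) = N/2
-4841 + ((t(-5, (6 + 6)*4) + 6) - 2)*(13 + 2) = -4841 + ((((6 + 6)*4)/2 + 6) - 2)*(13 + 2) = -4841 + (((12*4)/2 + 6) - 2)*15 = -4841 + (((½)*48 + 6) - 2)*15 = -4841 + ((24 + 6) - 2)*15 = -4841 + (30 - 2)*15 = -4841 + 28*15 = -4841 + 420 = -4421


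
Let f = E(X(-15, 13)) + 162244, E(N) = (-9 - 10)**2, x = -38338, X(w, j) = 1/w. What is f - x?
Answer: 200943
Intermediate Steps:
E(N) = 361 (E(N) = (-19)**2 = 361)
f = 162605 (f = 361 + 162244 = 162605)
f - x = 162605 - 1*(-38338) = 162605 + 38338 = 200943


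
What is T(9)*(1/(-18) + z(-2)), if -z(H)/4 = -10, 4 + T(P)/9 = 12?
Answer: 2876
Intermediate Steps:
T(P) = 72 (T(P) = -36 + 9*12 = -36 + 108 = 72)
z(H) = 40 (z(H) = -4*(-10) = 40)
T(9)*(1/(-18) + z(-2)) = 72*(1/(-18) + 40) = 72*(-1/18 + 40) = 72*(719/18) = 2876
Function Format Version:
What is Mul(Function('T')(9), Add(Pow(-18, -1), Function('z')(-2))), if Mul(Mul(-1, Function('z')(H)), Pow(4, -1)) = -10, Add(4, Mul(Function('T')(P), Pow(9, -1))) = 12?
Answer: 2876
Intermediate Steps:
Function('T')(P) = 72 (Function('T')(P) = Add(-36, Mul(9, 12)) = Add(-36, 108) = 72)
Function('z')(H) = 40 (Function('z')(H) = Mul(-4, -10) = 40)
Mul(Function('T')(9), Add(Pow(-18, -1), Function('z')(-2))) = Mul(72, Add(Pow(-18, -1), 40)) = Mul(72, Add(Rational(-1, 18), 40)) = Mul(72, Rational(719, 18)) = 2876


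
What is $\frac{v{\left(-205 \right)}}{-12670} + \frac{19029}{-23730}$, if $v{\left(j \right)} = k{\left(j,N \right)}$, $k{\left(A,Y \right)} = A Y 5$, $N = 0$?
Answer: $- \frac{6343}{7910} \approx -0.8019$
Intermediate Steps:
$k{\left(A,Y \right)} = 5 A Y$
$v{\left(j \right)} = 0$ ($v{\left(j \right)} = 5 j 0 = 0$)
$\frac{v{\left(-205 \right)}}{-12670} + \frac{19029}{-23730} = \frac{0}{-12670} + \frac{19029}{-23730} = 0 \left(- \frac{1}{12670}\right) + 19029 \left(- \frac{1}{23730}\right) = 0 - \frac{6343}{7910} = - \frac{6343}{7910}$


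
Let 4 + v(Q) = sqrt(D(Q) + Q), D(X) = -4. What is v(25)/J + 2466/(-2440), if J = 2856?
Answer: -440791/435540 + sqrt(21)/2856 ≈ -1.0105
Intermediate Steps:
v(Q) = -4 + sqrt(-4 + Q)
v(25)/J + 2466/(-2440) = (-4 + sqrt(-4 + 25))/2856 + 2466/(-2440) = (-4 + sqrt(21))*(1/2856) + 2466*(-1/2440) = (-1/714 + sqrt(21)/2856) - 1233/1220 = -440791/435540 + sqrt(21)/2856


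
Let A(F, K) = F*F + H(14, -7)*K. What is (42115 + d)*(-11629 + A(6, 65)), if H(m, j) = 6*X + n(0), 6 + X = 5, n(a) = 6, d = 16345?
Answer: -677726780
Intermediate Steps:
X = -1 (X = -6 + 5 = -1)
H(m, j) = 0 (H(m, j) = 6*(-1) + 6 = -6 + 6 = 0)
A(F, K) = F² (A(F, K) = F*F + 0*K = F² + 0 = F²)
(42115 + d)*(-11629 + A(6, 65)) = (42115 + 16345)*(-11629 + 6²) = 58460*(-11629 + 36) = 58460*(-11593) = -677726780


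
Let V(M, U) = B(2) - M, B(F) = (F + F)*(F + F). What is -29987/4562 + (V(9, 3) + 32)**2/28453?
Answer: -846281309/129802586 ≈ -6.5198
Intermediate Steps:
B(F) = 4*F**2 (B(F) = (2*F)*(2*F) = 4*F**2)
V(M, U) = 16 - M (V(M, U) = 4*2**2 - M = 4*4 - M = 16 - M)
-29987/4562 + (V(9, 3) + 32)**2/28453 = -29987/4562 + ((16 - 1*9) + 32)**2/28453 = -29987*1/4562 + ((16 - 9) + 32)**2*(1/28453) = -29987/4562 + (7 + 32)**2*(1/28453) = -29987/4562 + 39**2*(1/28453) = -29987/4562 + 1521*(1/28453) = -29987/4562 + 1521/28453 = -846281309/129802586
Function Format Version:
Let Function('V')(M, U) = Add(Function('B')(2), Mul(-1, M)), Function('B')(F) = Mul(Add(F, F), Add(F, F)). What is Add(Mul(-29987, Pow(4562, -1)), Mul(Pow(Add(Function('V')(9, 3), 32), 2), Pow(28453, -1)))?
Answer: Rational(-846281309, 129802586) ≈ -6.5198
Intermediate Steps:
Function('B')(F) = Mul(4, Pow(F, 2)) (Function('B')(F) = Mul(Mul(2, F), Mul(2, F)) = Mul(4, Pow(F, 2)))
Function('V')(M, U) = Add(16, Mul(-1, M)) (Function('V')(M, U) = Add(Mul(4, Pow(2, 2)), Mul(-1, M)) = Add(Mul(4, 4), Mul(-1, M)) = Add(16, Mul(-1, M)))
Add(Mul(-29987, Pow(4562, -1)), Mul(Pow(Add(Function('V')(9, 3), 32), 2), Pow(28453, -1))) = Add(Mul(-29987, Pow(4562, -1)), Mul(Pow(Add(Add(16, Mul(-1, 9)), 32), 2), Pow(28453, -1))) = Add(Mul(-29987, Rational(1, 4562)), Mul(Pow(Add(Add(16, -9), 32), 2), Rational(1, 28453))) = Add(Rational(-29987, 4562), Mul(Pow(Add(7, 32), 2), Rational(1, 28453))) = Add(Rational(-29987, 4562), Mul(Pow(39, 2), Rational(1, 28453))) = Add(Rational(-29987, 4562), Mul(1521, Rational(1, 28453))) = Add(Rational(-29987, 4562), Rational(1521, 28453)) = Rational(-846281309, 129802586)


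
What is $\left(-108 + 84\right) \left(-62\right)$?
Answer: $1488$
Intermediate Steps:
$\left(-108 + 84\right) \left(-62\right) = \left(-24\right) \left(-62\right) = 1488$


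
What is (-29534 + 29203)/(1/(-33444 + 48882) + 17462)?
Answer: -5109978/269578357 ≈ -0.018955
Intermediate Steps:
(-29534 + 29203)/(1/(-33444 + 48882) + 17462) = -331/(1/15438 + 17462) = -331/269578357/15438 = -331*15438/269578357 = -5109978/269578357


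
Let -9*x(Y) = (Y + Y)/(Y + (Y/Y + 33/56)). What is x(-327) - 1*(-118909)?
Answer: 6500623913/54669 ≈ 1.1891e+5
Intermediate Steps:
x(Y) = -2*Y/(9*(89/56 + Y)) (x(Y) = -(Y + Y)/(9*(Y + (Y/Y + 33/56))) = -2*Y/(9*(Y + (1 + 33*(1/56)))) = -2*Y/(9*(Y + (1 + 33/56))) = -2*Y/(9*(Y + 89/56)) = -2*Y/(9*(89/56 + Y)))
x(-327) - 1*(-118909) = -112*(-327)/(801 + 504*(-327)) - 1*(-118909) = -112*(-327)/(801 - 164808) + 118909 = -112*(-327)/(-164007) + 118909 = -112*(-327)*(-1/164007) + 118909 = -12208/54669 + 118909 = 6500623913/54669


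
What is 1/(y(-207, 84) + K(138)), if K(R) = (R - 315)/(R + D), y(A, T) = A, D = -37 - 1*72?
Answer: -29/6180 ≈ -0.0046926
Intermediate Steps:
D = -109 (D = -37 - 72 = -109)
K(R) = (-315 + R)/(-109 + R) (K(R) = (R - 315)/(R - 109) = (-315 + R)/(-109 + R))
1/(y(-207, 84) + K(138)) = 1/(-207 + (-315 + 138)/(-109 + 138)) = 1/(-207 - 177/29) = 1/(-6180/29) = -29/6180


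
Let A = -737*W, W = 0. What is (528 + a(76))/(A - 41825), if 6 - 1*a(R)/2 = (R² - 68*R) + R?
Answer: 828/41825 ≈ 0.019797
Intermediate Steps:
A = 0 (A = -737*0 = 0)
a(R) = 12 - 2*R² + 134*R (a(R) = 12 - 2*((R² - 68*R) + R) = 12 - 2*(R² - 67*R) = 12 + (-2*R² + 134*R) = 12 - 2*R² + 134*R)
(528 + a(76))/(A - 41825) = (528 + (12 - 2*76² + 134*76))/(0 - 41825) = (528 + (12 - 2*5776 + 10184))/(-41825) = (528 + (12 - 11552 + 10184))*(-1/41825) = (528 - 1356)*(-1/41825) = -828*(-1/41825) = 828/41825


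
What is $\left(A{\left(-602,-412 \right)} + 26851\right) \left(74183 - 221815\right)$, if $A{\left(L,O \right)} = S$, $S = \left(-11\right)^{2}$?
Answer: $-3981930304$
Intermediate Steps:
$S = 121$
$A{\left(L,O \right)} = 121$
$\left(A{\left(-602,-412 \right)} + 26851\right) \left(74183 - 221815\right) = \left(121 + 26851\right) \left(74183 - 221815\right) = 26972 \left(-147632\right) = -3981930304$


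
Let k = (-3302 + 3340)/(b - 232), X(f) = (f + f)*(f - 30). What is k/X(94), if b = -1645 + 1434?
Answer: -19/2665088 ≈ -7.1292e-6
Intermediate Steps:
X(f) = 2*f*(-30 + f) (X(f) = (2*f)*(-30 + f) = 2*f*(-30 + f))
b = -211
k = -38/443 (k = (-3302 + 3340)/(-211 - 232) = 38/(-443) = 38*(-1/443) = -38/443 ≈ -0.085779)
k/X(94) = -38*1/(188*(-30 + 94))/443 = -38/(443*(2*94*64)) = -38/443/12032 = -38/443*1/12032 = -19/2665088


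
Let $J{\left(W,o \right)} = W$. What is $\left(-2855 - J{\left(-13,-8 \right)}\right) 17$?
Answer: $-48314$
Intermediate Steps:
$\left(-2855 - J{\left(-13,-8 \right)}\right) 17 = \left(-2855 - -13\right) 17 = \left(-2855 + 13\right) 17 = \left(-2842\right) 17 = -48314$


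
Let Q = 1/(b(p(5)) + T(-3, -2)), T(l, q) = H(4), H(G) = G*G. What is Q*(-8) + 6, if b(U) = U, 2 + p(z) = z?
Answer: 106/19 ≈ 5.5789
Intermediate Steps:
H(G) = G²
p(z) = -2 + z
T(l, q) = 16 (T(l, q) = 4² = 16)
Q = 1/19 (Q = 1/((-2 + 5) + 16) = 1/(3 + 16) = 1/19 ≈ 0.052632)
Q*(-8) + 6 = (1/19)*(-8) + 6 = -8/19 + 6 = 106/19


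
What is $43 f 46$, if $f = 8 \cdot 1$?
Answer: $15824$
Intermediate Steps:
$f = 8$
$43 f 46 = 43 \cdot 8 \cdot 46 = 344 \cdot 46 = 15824$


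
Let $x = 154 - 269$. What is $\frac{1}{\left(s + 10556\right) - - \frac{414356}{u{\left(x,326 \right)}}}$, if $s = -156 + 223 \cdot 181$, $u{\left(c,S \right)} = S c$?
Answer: $\frac{18745}{951345257} \approx 1.9704 \cdot 10^{-5}$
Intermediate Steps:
$x = -115$ ($x = 154 - 269 = -115$)
$s = 40207$ ($s = -156 + 40363 = 40207$)
$\frac{1}{\left(s + 10556\right) - - \frac{414356}{u{\left(x,326 \right)}}} = \frac{1}{\left(40207 + 10556\right) - - \frac{414356}{326 \left(-115\right)}} = \frac{1}{50763 - - \frac{414356}{-37490}} = \frac{1}{50763 - \left(-414356\right) \left(- \frac{1}{37490}\right)} = \frac{1}{50763 - \frac{207178}{18745}} = \frac{1}{\frac{951345257}{18745}} = \frac{18745}{951345257}$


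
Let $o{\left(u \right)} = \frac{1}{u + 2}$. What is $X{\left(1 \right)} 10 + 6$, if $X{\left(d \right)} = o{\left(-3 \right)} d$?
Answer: $-4$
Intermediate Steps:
$o{\left(u \right)} = \frac{1}{2 + u}$
$X{\left(d \right)} = - d$ ($X{\left(d \right)} = \frac{d}{2 - 3} = \frac{d}{-1} = - d$)
$X{\left(1 \right)} 10 + 6 = \left(-1\right) 1 \cdot 10 + 6 = \left(-1\right) 10 + 6 = -10 + 6 = -4$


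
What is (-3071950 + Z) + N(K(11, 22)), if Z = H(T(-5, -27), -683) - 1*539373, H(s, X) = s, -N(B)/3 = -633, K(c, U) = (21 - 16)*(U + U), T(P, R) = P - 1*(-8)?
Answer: -3609421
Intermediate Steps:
T(P, R) = 8 + P (T(P, R) = P + 8 = 8 + P)
K(c, U) = 10*U (K(c, U) = 5*(2*U) = 10*U)
N(B) = 1899 (N(B) = -3*(-633) = 1899)
Z = -539370 (Z = (8 - 5) - 1*539373 = 3 - 539373 = -539370)
(-3071950 + Z) + N(K(11, 22)) = (-3071950 - 539370) + 1899 = -3611320 + 1899 = -3609421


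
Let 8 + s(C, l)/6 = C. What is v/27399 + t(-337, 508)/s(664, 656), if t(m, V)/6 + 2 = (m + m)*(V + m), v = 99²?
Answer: -131311237/748906 ≈ -175.34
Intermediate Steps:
s(C, l) = -48 + 6*C
v = 9801
t(m, V) = -12 + 12*m*(V + m) (t(m, V) = -12 + 6*((m + m)*(V + m)) = -12 + 6*((2*m)*(V + m)) = -12 + 6*(2*m*(V + m)) = -12 + 12*m*(V + m))
v/27399 + t(-337, 508)/s(664, 656) = 9801/27399 + (-12 + 12*(-337)² + 12*508*(-337))/(-48 + 6*664) = 9801*(1/27399) + (-12 + 12*113569 - 2054352)/(-48 + 3984) = 3267/9133 + (-12 + 1362828 - 2054352)/3936 = 3267/9133 - 691536*1/3936 = 3267/9133 - 14407/82 = -131311237/748906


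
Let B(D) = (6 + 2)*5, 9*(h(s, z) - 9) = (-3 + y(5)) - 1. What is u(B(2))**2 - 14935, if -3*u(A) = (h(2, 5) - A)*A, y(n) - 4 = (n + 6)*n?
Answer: 69393985/729 ≈ 95191.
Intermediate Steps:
y(n) = 4 + n*(6 + n) (y(n) = 4 + (n + 6)*n = 4 + (6 + n)*n = 4 + n*(6 + n))
h(s, z) = 136/9 (h(s, z) = 9 + ((-3 + (4 + 5**2 + 6*5)) - 1)/9 = 9 + ((-3 + (4 + 25 + 30)) - 1)/9 = 9 + ((-3 + 59) - 1)/9 = 9 + (56 - 1)/9 = 9 + (1/9)*55 = 9 + 55/9 = 136/9)
B(D) = 40 (B(D) = 8*5 = 40)
u(A) = -A*(136/9 - A)/3 (u(A) = -(136/9 - A)*A/3 = -A*(136/9 - A)/3)
u(B(2))**2 - 14935 = ((1/27)*40*(-136 + 9*40))**2 - 14935 = ((1/27)*40*(-136 + 360))**2 - 14935 = ((1/27)*40*224)**2 - 14935 = (8960/27)**2 - 14935 = 80281600/729 - 14935 = 69393985/729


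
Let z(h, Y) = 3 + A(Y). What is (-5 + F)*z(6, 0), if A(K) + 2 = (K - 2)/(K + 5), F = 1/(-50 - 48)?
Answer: -1473/490 ≈ -3.0061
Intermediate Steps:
F = -1/98 (F = 1/(-98) = -1/98 ≈ -0.010204)
A(K) = -2 + (-2 + K)/(5 + K) (A(K) = -2 + (K - 2)/(K + 5) = -2 + (-2 + K)/(5 + K))
z(h, Y) = 3 + (-12 - Y)/(5 + Y)
(-5 + F)*z(6, 0) = (-5 - 1/98)*((3 + 2*0)/(5 + 0)) = -491*(3 + 0)/(98*5) = -491*3/490 = -491/98*⅗ = -1473/490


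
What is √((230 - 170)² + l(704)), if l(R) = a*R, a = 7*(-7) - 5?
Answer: 12*I*√239 ≈ 185.52*I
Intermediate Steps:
a = -54 (a = -49 - 5 = -54)
l(R) = -54*R
√((230 - 170)² + l(704)) = √((230 - 170)² - 54*704) = √(60² - 38016) = √(3600 - 38016) = √(-34416) = 12*I*√239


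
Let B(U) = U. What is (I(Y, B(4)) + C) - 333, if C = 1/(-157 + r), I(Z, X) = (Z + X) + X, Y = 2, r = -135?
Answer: -94317/292 ≈ -323.00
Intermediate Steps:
I(Z, X) = Z + 2*X (I(Z, X) = (X + Z) + X = Z + 2*X)
C = -1/292 (C = 1/(-157 - 135) = 1/(-292) = -1/292 ≈ -0.0034247)
(I(Y, B(4)) + C) - 333 = ((2 + 2*4) - 1/292) - 333 = ((2 + 8) - 1/292) - 333 = (10 - 1/292) - 333 = 2919/292 - 333 = -94317/292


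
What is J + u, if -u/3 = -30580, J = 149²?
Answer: 113941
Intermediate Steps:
J = 22201
u = 91740 (u = -3*(-30580) = 91740)
J + u = 22201 + 91740 = 113941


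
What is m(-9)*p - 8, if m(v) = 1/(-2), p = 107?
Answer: -123/2 ≈ -61.500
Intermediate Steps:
m(v) = -½
m(-9)*p - 8 = -½*107 - 8 = -107/2 - 8 = -123/2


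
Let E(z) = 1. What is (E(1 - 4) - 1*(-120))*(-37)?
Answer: -4477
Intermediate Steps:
(E(1 - 4) - 1*(-120))*(-37) = (1 - 1*(-120))*(-37) = (1 + 120)*(-37) = 121*(-37) = -4477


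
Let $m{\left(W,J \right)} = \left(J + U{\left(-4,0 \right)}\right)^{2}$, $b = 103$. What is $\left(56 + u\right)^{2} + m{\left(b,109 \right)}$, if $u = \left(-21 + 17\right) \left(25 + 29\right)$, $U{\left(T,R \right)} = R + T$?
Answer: $36625$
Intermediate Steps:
$m{\left(W,J \right)} = \left(-4 + J\right)^{2}$ ($m{\left(W,J \right)} = \left(J + \left(0 - 4\right)\right)^{2} = \left(J - 4\right)^{2} = \left(-4 + J\right)^{2}$)
$u = -216$ ($u = \left(-4\right) 54 = -216$)
$\left(56 + u\right)^{2} + m{\left(b,109 \right)} = \left(56 - 216\right)^{2} + \left(-4 + 109\right)^{2} = \left(-160\right)^{2} + 105^{2} = 25600 + 11025 = 36625$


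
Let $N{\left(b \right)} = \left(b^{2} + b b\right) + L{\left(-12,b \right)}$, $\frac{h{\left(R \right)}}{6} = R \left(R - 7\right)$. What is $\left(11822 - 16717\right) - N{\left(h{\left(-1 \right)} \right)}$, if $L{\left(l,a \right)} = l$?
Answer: $-9491$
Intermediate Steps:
$h{\left(R \right)} = 6 R \left(-7 + R\right)$ ($h{\left(R \right)} = 6 R \left(R - 7\right) = 6 R \left(-7 + R\right)$)
$N{\left(b \right)} = -12 + 2 b^{2}$ ($N{\left(b \right)} = \left(b^{2} + b b\right) - 12 = \left(b^{2} + b^{2}\right) - 12 = 2 b^{2} - 12 = -12 + 2 b^{2}$)
$\left(11822 - 16717\right) - N{\left(h{\left(-1 \right)} \right)} = \left(11822 - 16717\right) - \left(-12 + 2 \left(6 \left(-1\right) \left(-7 - 1\right)\right)^{2}\right) = -4895 - \left(-12 + 2 \left(6 \left(-1\right) \left(-8\right)\right)^{2}\right) = -4895 - \left(-12 + 2 \cdot 48^{2}\right) = -4895 - \left(-12 + 2 \cdot 2304\right) = -4895 - \left(-12 + 4608\right) = -4895 - 4596 = -9491$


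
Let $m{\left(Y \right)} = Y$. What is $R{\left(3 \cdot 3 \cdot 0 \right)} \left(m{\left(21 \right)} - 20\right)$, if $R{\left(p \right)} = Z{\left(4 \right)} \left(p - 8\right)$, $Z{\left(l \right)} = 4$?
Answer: $-32$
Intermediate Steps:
$R{\left(p \right)} = -32 + 4 p$ ($R{\left(p \right)} = 4 \left(p - 8\right) = 4 \left(-8 + p\right) = -32 + 4 p$)
$R{\left(3 \cdot 3 \cdot 0 \right)} \left(m{\left(21 \right)} - 20\right) = \left(-32 + 4 \cdot 3 \cdot 3 \cdot 0\right) \left(21 - 20\right) = \left(-32 + 4 \cdot 3 \cdot 0\right) 1 = \left(-32 + 4 \cdot 0\right) 1 = \left(-32 + 0\right) 1 = \left(-32\right) 1 = -32$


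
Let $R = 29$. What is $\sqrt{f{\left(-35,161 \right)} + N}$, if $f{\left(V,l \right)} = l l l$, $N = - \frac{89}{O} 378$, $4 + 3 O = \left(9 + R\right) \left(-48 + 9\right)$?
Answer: $\frac{\sqrt{2303893096778}}{743} \approx 2042.9$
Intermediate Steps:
$O = - \frac{1486}{3}$ ($O = - \frac{4}{3} + \frac{\left(9 + 29\right) \left(-48 + 9\right)}{3} = - \frac{4}{3} + \frac{38 \left(-39\right)}{3} = - \frac{4}{3} + \frac{1}{3} \left(-1482\right) = - \frac{4}{3} - 494 = - \frac{1486}{3} \approx -495.33$)
$N = \frac{50463}{743}$ ($N = - \frac{89}{- \frac{1486}{3}} \cdot 378 = \left(-89\right) \left(- \frac{3}{1486}\right) 378 = \frac{267}{1486} \cdot 378 = \frac{50463}{743} \approx 67.918$)
$f{\left(V,l \right)} = l^{3}$ ($f{\left(V,l \right)} = l^{2} l = l^{3}$)
$\sqrt{f{\left(-35,161 \right)} + N} = \sqrt{161^{3} + \frac{50463}{743}} = \sqrt{4173281 + \frac{50463}{743}} = \sqrt{\frac{3100798246}{743}} = \frac{\sqrt{2303893096778}}{743}$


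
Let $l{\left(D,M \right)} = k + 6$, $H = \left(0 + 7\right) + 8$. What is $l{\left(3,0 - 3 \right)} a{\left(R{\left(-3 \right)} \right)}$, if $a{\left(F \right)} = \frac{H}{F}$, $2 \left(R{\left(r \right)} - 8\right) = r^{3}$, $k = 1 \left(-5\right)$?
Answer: $- \frac{30}{11} \approx -2.7273$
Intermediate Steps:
$k = -5$
$R{\left(r \right)} = 8 + \frac{r^{3}}{2}$
$H = 15$ ($H = 7 + 8 = 15$)
$a{\left(F \right)} = \frac{15}{F}$
$l{\left(D,M \right)} = 1$ ($l{\left(D,M \right)} = -5 + 6 = 1$)
$l{\left(3,0 - 3 \right)} a{\left(R{\left(-3 \right)} \right)} = 1 \frac{15}{8 + \frac{\left(-3\right)^{3}}{2}} = 1 \frac{15}{8 + \frac{1}{2} \left(-27\right)} = 1 \frac{15}{8 - \frac{27}{2}} = 1 \frac{15}{- \frac{11}{2}} = 1 \cdot 15 \left(- \frac{2}{11}\right) = 1 \left(- \frac{30}{11}\right) = - \frac{30}{11}$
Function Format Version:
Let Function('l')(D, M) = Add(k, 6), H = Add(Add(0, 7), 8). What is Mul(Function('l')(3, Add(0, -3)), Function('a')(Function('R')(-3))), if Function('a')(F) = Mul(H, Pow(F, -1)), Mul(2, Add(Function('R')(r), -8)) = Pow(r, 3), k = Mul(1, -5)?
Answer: Rational(-30, 11) ≈ -2.7273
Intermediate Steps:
k = -5
Function('R')(r) = Add(8, Mul(Rational(1, 2), Pow(r, 3)))
H = 15 (H = Add(7, 8) = 15)
Function('a')(F) = Mul(15, Pow(F, -1))
Function('l')(D, M) = 1 (Function('l')(D, M) = Add(-5, 6) = 1)
Mul(Function('l')(3, Add(0, -3)), Function('a')(Function('R')(-3))) = Mul(1, Mul(15, Pow(Add(8, Mul(Rational(1, 2), Pow(-3, 3))), -1))) = Mul(1, Mul(15, Pow(Add(8, Mul(Rational(1, 2), -27)), -1))) = Mul(1, Mul(15, Pow(Add(8, Rational(-27, 2)), -1))) = Mul(1, Mul(15, Pow(Rational(-11, 2), -1))) = Mul(1, Mul(15, Rational(-2, 11))) = Mul(1, Rational(-30, 11)) = Rational(-30, 11)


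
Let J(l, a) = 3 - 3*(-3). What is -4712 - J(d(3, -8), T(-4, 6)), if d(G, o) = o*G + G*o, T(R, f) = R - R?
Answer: -4724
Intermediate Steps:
T(R, f) = 0
d(G, o) = 2*G*o (d(G, o) = G*o + G*o = 2*G*o)
J(l, a) = 12 (J(l, a) = 3 + 9 = 12)
-4712 - J(d(3, -8), T(-4, 6)) = -4712 - 1*12 = -4712 - 12 = -4724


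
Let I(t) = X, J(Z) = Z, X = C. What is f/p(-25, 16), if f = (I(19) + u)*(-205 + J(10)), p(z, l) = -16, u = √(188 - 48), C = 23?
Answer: 4485/16 + 195*√35/8 ≈ 424.52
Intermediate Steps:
u = 2*√35 (u = √140 = 2*√35 ≈ 11.832)
X = 23
I(t) = 23
f = -4485 - 390*√35 (f = (23 + 2*√35)*(-205 + 10) = (23 + 2*√35)*(-195) = -4485 - 390*√35 ≈ -6792.3)
f/p(-25, 16) = (-4485 - 390*√35)/(-16) = (-4485 - 390*√35)*(-1/16) = 4485/16 + 195*√35/8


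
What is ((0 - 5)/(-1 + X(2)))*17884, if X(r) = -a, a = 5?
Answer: 44710/3 ≈ 14903.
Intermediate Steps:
X(r) = -5 (X(r) = -1*5 = -5)
((0 - 5)/(-1 + X(2)))*17884 = ((0 - 5)/(-1 - 5))*17884 = -5/(-6)*17884 = -5*(-⅙)*17884 = (⅚)*17884 = 44710/3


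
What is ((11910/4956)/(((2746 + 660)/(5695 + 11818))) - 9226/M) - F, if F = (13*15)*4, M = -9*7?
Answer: -15728886167/25320204 ≈ -621.20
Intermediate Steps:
M = -63
F = 780 (F = 195*4 = 780)
((11910/4956)/(((2746 + 660)/(5695 + 11818))) - 9226/M) - F = ((11910/4956)/(((2746 + 660)/(5695 + 11818))) - 9226/(-63)) - 1*780 = ((11910*(1/4956))/((3406/17513)) - 9226*(-1/63)) - 780 = (1985/(826*((3406*(1/17513)))) + 1318/9) - 780 = (1985/(826*(3406/17513)) + 1318/9) - 780 = ((1985/826)*(17513/3406) + 1318/9) - 780 = (34763305/2813356 + 1318/9) - 780 = 4020872953/25320204 - 780 = -15728886167/25320204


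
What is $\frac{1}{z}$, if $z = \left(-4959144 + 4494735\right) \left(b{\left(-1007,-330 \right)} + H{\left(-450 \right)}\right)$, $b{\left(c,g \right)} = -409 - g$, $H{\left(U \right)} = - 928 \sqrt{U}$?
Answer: $\frac{79}{179976618491769} - \frac{4640 i \sqrt{2}}{59992206163923} \approx 4.3895 \cdot 10^{-13} - 1.0938 \cdot 10^{-10} i$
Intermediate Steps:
$z = 36688311 + 6464573280 i \sqrt{2}$ ($z = \left(-4959144 + 4494735\right) \left(\left(-409 - -330\right) - 928 \sqrt{-450}\right) = - 464409 \left(\left(-409 + 330\right) - 928 \cdot 15 i \sqrt{2}\right) = - 464409 \left(-79 - 13920 i \sqrt{2}\right) = 36688311 + 6464573280 i \sqrt{2} \approx 3.6688 \cdot 10^{7} + 9.1423 \cdot 10^{9} i$)
$\frac{1}{z} = \frac{1}{36688311 + 6464573280 i \sqrt{2}}$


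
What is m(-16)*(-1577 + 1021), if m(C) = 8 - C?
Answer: -13344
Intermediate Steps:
m(-16)*(-1577 + 1021) = (8 - 1*(-16))*(-1577 + 1021) = (8 + 16)*(-556) = 24*(-556) = -13344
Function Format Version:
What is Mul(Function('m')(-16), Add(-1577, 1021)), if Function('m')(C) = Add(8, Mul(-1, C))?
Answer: -13344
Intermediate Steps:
Mul(Function('m')(-16), Add(-1577, 1021)) = Mul(Add(8, Mul(-1, -16)), Add(-1577, 1021)) = Mul(Add(8, 16), -556) = Mul(24, -556) = -13344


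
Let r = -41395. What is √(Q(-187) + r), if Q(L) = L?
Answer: I*√41582 ≈ 203.92*I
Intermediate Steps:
√(Q(-187) + r) = √(-187 - 41395) = √(-41582) = I*√41582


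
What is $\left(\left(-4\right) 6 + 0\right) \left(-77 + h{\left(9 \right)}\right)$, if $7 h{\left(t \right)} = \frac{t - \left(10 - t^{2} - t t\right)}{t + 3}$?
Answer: $1802$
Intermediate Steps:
$h{\left(t \right)} = \frac{-10 + t + 2 t^{2}}{7 \left(3 + t\right)}$ ($h{\left(t \right)} = \frac{\left(t - \left(10 - t^{2} - t t\right)\right) \frac{1}{t + 3}}{7} = \frac{\left(t + \left(\left(t^{2} + t^{2}\right) - 10\right)\right) \frac{1}{3 + t}}{7} = \frac{\left(t + \left(2 t^{2} - 10\right)\right) \frac{1}{3 + t}}{7} = \frac{\left(t + \left(-10 + 2 t^{2}\right)\right) \frac{1}{3 + t}}{7} = \frac{\left(-10 + t + 2 t^{2}\right) \frac{1}{3 + t}}{7} = \frac{\frac{1}{3 + t} \left(-10 + t + 2 t^{2}\right)}{7} = \frac{-10 + t + 2 t^{2}}{7 \left(3 + t\right)}$)
$\left(\left(-4\right) 6 + 0\right) \left(-77 + h{\left(9 \right)}\right) = \left(\left(-4\right) 6 + 0\right) \left(-77 + \frac{-10 + 9 + 2 \cdot 9^{2}}{7 \left(3 + 9\right)}\right) = \left(-24 + 0\right) \left(-77 + \frac{-10 + 9 + 2 \cdot 81}{7 \cdot 12}\right) = - 24 \left(-77 + \frac{1}{7} \cdot \frac{1}{12} \left(-10 + 9 + 162\right)\right) = - 24 \left(-77 + \frac{1}{7} \cdot \frac{1}{12} \cdot 161\right) = - 24 \left(-77 + \frac{23}{12}\right) = \left(-24\right) \left(- \frac{901}{12}\right) = 1802$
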